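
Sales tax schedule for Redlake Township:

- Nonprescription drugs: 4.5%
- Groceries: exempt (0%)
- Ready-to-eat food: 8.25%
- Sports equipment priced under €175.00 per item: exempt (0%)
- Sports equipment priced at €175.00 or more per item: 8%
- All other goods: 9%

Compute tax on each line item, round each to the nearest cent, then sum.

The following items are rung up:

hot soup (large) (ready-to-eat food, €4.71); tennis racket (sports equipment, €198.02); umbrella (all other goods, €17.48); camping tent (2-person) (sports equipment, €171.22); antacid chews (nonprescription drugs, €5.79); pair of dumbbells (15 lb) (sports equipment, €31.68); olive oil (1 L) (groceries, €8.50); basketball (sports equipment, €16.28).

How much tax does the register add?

€18.06

Hot soup (large) €4.71: ready-to-eat food → 8.25% → €0.39
Tennis racket €198.02: sports equipment, €175.00 or more → 8% → €15.84
Umbrella €17.48: all other goods → 9% → €1.57
Camping tent (2-person) €171.22: sports equipment, under €175.00 → 0% → €0.00
Antacid chews €5.79: nonprescription drugs → 4.5% → €0.26
Pair of dumbbells (15 lb) €31.68: sports equipment, under €175.00 → 0% → €0.00
Olive oil (1 L) €8.50: groceries → 0% → €0.00
Basketball €16.28: sports equipment, under €175.00 → 0% → €0.00
Total tax = €0.39 + €15.84 + €1.57 + €0.26 = €18.06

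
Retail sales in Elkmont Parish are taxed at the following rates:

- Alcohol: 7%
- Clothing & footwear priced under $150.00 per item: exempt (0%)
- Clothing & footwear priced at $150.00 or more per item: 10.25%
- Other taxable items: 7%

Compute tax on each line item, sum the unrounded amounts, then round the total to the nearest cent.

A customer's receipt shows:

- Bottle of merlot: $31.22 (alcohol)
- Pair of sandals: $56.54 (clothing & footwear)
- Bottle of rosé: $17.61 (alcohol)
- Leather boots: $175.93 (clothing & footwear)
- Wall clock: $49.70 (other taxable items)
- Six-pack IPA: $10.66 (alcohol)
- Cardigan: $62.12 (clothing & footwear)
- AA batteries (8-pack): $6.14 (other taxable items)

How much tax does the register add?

$26.11

Bottle of merlot $31.22: alcohol → 7% → $2.1854
Pair of sandals $56.54: clothing & footwear, under $150.00 → 0% → $0.00
Bottle of rosé $17.61: alcohol → 7% → $1.2327
Leather boots $175.93: clothing & footwear, $150.00 or more → 10.25% → $18.032825
Wall clock $49.70: other taxable items → 7% → $3.479
Six-pack IPA $10.66: alcohol → 7% → $0.7462
Cardigan $62.12: clothing & footwear, under $150.00 → 0% → $0.00
AA batteries (8-pack) $6.14: other taxable items → 7% → $0.4298
Unrounded tax sum = $26.105925 → $26.11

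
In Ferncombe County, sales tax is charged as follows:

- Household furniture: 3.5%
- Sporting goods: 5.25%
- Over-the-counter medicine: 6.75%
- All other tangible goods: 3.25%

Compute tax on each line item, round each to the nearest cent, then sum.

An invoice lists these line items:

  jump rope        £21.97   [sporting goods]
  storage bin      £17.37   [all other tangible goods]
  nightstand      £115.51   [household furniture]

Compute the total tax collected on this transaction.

£5.75

Jump rope £21.97: sporting goods → 5.25% → £1.15
Storage bin £17.37: all other tangible goods → 3.25% → £0.56
Nightstand £115.51: household furniture → 3.5% → £4.04
Total tax = £1.15 + £0.56 + £4.04 = £5.75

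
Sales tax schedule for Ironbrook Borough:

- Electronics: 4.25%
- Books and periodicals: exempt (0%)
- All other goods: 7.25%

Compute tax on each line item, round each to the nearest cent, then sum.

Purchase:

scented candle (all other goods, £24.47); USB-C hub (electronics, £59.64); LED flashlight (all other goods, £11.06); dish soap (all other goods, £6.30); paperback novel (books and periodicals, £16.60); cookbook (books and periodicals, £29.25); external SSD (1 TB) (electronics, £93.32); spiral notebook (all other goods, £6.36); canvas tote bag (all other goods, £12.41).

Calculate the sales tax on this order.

£10.89

Scented candle £24.47: all other goods → 7.25% → £1.77
USB-C hub £59.64: electronics → 4.25% → £2.53
LED flashlight £11.06: all other goods → 7.25% → £0.80
Dish soap £6.30: all other goods → 7.25% → £0.46
Paperback novel £16.60: books and periodicals → 0% → £0.00
Cookbook £29.25: books and periodicals → 0% → £0.00
External SSD (1 TB) £93.32: electronics → 4.25% → £3.97
Spiral notebook £6.36: all other goods → 7.25% → £0.46
Canvas tote bag £12.41: all other goods → 7.25% → £0.90
Total tax = £1.77 + £2.53 + £0.80 + £0.46 + £3.97 + £0.46 + £0.90 = £10.89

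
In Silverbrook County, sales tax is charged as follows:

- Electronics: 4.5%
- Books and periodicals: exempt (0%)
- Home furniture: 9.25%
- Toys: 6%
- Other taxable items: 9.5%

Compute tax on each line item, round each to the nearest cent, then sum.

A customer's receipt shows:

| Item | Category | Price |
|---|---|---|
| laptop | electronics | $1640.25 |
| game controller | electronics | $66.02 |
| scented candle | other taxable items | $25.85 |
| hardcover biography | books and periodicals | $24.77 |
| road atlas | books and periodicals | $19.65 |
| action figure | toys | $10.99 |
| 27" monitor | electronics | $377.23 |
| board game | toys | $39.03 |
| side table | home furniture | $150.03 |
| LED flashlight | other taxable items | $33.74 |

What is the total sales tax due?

$116.31

Laptop $1640.25: electronics → 4.5% → $73.81
Game controller $66.02: electronics → 4.5% → $2.97
Scented candle $25.85: other taxable items → 9.5% → $2.46
Hardcover biography $24.77: books and periodicals → 0% → $0.00
Road atlas $19.65: books and periodicals → 0% → $0.00
Action figure $10.99: toys → 6% → $0.66
27" monitor $377.23: electronics → 4.5% → $16.98
Board game $39.03: toys → 6% → $2.34
Side table $150.03: home furniture → 9.25% → $13.88
LED flashlight $33.74: other taxable items → 9.5% → $3.21
Total tax = $73.81 + $2.97 + $2.46 + $0.66 + $16.98 + $2.34 + $13.88 + $3.21 = $116.31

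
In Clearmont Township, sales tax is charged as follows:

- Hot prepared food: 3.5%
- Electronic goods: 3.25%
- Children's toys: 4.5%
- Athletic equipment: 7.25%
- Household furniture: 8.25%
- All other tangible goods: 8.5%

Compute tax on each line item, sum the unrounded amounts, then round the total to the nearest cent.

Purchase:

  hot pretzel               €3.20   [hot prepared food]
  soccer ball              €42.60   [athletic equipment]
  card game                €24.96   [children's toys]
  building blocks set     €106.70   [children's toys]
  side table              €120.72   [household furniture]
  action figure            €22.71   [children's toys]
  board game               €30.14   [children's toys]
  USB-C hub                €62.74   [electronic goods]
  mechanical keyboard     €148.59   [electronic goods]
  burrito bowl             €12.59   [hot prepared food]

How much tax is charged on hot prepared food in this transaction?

Hot pretzel €3.20: hot prepared food → 3.5% → €0.112
Burrito bowl €12.59: hot prepared food → 3.5% → €0.44065
Tax on hot prepared food: unrounded sum = €0.55265 → €0.55

€0.55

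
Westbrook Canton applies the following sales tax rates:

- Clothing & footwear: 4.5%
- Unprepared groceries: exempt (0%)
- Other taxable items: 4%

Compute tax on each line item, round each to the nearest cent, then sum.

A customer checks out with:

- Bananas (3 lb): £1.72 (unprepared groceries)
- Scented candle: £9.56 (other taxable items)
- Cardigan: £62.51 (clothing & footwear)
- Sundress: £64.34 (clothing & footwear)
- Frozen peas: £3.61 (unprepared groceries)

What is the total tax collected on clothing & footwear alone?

Cardigan £62.51: clothing & footwear → 4.5% → £2.81
Sundress £64.34: clothing & footwear → 4.5% → £2.90
Tax on clothing & footwear = £2.81 + £2.90 = £5.71

£5.71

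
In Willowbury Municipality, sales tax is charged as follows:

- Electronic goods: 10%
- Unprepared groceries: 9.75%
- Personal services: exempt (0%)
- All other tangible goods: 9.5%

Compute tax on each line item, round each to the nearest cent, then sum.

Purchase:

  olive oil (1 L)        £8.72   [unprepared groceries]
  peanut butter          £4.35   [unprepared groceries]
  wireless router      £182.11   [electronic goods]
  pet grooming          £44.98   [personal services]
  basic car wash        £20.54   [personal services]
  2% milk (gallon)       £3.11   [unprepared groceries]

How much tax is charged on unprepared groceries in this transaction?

£1.57

Olive oil (1 L) £8.72: unprepared groceries → 9.75% → £0.85
Peanut butter £4.35: unprepared groceries → 9.75% → £0.42
2% milk (gallon) £3.11: unprepared groceries → 9.75% → £0.30
Tax on unprepared groceries = £0.85 + £0.42 + £0.30 = £1.57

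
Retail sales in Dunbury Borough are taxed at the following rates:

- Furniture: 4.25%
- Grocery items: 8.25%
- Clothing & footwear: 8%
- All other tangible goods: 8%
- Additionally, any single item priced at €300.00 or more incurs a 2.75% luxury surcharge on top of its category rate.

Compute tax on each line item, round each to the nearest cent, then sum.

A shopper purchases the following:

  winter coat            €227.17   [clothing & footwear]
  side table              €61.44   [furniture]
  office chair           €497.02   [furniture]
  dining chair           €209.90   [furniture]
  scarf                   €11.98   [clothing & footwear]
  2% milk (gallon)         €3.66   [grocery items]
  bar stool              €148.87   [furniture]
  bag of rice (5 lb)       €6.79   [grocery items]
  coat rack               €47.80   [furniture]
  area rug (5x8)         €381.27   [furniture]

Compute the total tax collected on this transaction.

Winter coat €227.17: clothing & footwear → 8% → €18.17
Side table €61.44: furniture → 4.25% → €2.61
Office chair €497.02: furniture → 4.25% + 2.75% surcharge = 7% → €34.79
Dining chair €209.90: furniture → 4.25% → €8.92
Scarf €11.98: clothing & footwear → 8% → €0.96
2% milk (gallon) €3.66: grocery items → 8.25% → €0.30
Bar stool €148.87: furniture → 4.25% → €6.33
Bag of rice (5 lb) €6.79: grocery items → 8.25% → €0.56
Coat rack €47.80: furniture → 4.25% → €2.03
Area rug (5x8) €381.27: furniture → 4.25% + 2.75% surcharge = 7% → €26.69
Total tax = €18.17 + €2.61 + €34.79 + €8.92 + €0.96 + €0.30 + €6.33 + €0.56 + €2.03 + €26.69 = €101.36

€101.36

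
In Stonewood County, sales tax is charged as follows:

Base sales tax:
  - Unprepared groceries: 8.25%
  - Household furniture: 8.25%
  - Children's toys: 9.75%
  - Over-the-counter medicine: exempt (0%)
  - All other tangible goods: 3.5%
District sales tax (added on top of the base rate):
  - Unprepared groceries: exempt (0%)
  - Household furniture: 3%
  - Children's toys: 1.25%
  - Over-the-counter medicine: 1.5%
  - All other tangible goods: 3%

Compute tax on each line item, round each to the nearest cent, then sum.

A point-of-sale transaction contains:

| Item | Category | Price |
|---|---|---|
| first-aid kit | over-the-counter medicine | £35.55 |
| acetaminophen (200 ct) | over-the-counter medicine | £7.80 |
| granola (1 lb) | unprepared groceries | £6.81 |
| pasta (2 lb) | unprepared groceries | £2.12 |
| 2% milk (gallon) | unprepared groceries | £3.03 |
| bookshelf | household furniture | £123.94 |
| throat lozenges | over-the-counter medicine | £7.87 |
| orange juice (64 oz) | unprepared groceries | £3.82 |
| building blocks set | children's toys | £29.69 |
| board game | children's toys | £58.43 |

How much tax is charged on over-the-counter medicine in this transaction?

First-aid kit £35.55: over-the-counter medicine → 0% + 1.5% district = 1.5% → £0.53
Acetaminophen (200 ct) £7.80: over-the-counter medicine → 0% + 1.5% district = 1.5% → £0.12
Throat lozenges £7.87: over-the-counter medicine → 0% + 1.5% district = 1.5% → £0.12
Tax on over-the-counter medicine = £0.53 + £0.12 + £0.12 = £0.77

£0.77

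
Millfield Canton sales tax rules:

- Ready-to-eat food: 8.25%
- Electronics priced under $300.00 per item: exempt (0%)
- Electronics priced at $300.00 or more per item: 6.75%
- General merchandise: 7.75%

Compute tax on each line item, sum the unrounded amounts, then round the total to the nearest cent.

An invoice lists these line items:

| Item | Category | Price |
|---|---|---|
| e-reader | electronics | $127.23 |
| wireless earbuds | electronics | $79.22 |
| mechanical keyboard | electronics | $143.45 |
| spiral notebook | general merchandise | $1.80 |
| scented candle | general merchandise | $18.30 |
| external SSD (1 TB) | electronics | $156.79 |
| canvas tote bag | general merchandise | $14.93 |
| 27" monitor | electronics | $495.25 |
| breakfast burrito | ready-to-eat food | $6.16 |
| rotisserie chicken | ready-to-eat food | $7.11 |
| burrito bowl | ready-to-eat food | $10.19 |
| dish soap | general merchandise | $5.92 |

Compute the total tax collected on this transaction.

E-reader $127.23: electronics, under $300.00 → 0% → $0.00
Wireless earbuds $79.22: electronics, under $300.00 → 0% → $0.00
Mechanical keyboard $143.45: electronics, under $300.00 → 0% → $0.00
Spiral notebook $1.80: general merchandise → 7.75% → $0.1395
Scented candle $18.30: general merchandise → 7.75% → $1.41825
External SSD (1 TB) $156.79: electronics, under $300.00 → 0% → $0.00
Canvas tote bag $14.93: general merchandise → 7.75% → $1.157075
27" monitor $495.25: electronics, $300.00 or more → 6.75% → $33.429375
Breakfast burrito $6.16: ready-to-eat food → 8.25% → $0.5082
Rotisserie chicken $7.11: ready-to-eat food → 8.25% → $0.586575
Burrito bowl $10.19: ready-to-eat food → 8.25% → $0.840675
Dish soap $5.92: general merchandise → 7.75% → $0.4588
Unrounded tax sum = $38.53845 → $38.54

$38.54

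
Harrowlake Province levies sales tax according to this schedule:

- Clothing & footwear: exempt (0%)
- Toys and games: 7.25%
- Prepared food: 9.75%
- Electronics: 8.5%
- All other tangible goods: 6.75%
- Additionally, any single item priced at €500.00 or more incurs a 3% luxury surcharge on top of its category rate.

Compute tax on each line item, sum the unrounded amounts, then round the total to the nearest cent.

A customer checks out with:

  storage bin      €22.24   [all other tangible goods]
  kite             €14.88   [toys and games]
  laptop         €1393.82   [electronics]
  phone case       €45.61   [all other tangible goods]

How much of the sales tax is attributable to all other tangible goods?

Storage bin €22.24: all other tangible goods → 6.75% → €1.5012
Phone case €45.61: all other tangible goods → 6.75% → €3.078675
Tax on all other tangible goods: unrounded sum = €4.579875 → €4.58

€4.58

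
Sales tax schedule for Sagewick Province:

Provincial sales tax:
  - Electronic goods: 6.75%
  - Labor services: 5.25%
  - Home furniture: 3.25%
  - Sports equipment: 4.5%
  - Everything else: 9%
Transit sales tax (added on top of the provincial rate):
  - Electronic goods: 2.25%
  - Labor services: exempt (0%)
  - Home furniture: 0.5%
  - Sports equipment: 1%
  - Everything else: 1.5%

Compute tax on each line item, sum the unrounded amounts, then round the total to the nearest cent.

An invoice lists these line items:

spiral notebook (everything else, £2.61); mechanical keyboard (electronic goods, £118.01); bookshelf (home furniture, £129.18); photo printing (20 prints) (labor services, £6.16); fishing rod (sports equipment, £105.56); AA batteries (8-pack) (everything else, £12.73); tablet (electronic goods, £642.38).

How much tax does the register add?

£81.02

Spiral notebook £2.61: everything else → 9% + 1.5% transit = 10.5% → £0.27405
Mechanical keyboard £118.01: electronic goods → 6.75% + 2.25% transit = 9% → £10.6209
Bookshelf £129.18: home furniture → 3.25% + 0.5% transit = 3.75% → £4.84425
Photo printing (20 prints) £6.16: labor services → 5.25% + 0% transit = 5.25% → £0.3234
Fishing rod £105.56: sports equipment → 4.5% + 1% transit = 5.5% → £5.8058
AA batteries (8-pack) £12.73: everything else → 9% + 1.5% transit = 10.5% → £1.33665
Tablet £642.38: electronic goods → 6.75% + 2.25% transit = 9% → £57.8142
Unrounded tax sum = £81.01925 → £81.02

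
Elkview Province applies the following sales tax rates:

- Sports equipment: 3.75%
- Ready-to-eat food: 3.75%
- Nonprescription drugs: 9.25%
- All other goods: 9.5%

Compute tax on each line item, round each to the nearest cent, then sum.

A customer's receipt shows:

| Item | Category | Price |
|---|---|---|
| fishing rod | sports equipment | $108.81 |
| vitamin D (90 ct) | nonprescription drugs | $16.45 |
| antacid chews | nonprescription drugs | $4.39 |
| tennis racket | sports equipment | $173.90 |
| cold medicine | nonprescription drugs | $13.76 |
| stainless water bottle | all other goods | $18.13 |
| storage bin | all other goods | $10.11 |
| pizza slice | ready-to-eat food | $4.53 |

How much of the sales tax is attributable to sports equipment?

$10.60

Fishing rod $108.81: sports equipment → 3.75% → $4.08
Tennis racket $173.90: sports equipment → 3.75% → $6.52
Tax on sports equipment = $4.08 + $6.52 = $10.60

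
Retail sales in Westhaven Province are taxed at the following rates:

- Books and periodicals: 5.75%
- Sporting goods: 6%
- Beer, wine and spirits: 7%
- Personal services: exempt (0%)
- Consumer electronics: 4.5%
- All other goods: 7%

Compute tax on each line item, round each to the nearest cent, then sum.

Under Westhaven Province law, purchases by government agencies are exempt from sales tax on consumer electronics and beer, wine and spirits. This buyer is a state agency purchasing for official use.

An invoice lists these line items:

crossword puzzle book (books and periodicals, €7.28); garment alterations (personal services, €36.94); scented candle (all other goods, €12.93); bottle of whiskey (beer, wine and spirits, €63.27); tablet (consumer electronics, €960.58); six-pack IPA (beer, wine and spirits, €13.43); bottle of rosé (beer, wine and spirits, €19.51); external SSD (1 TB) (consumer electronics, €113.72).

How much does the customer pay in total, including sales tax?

€1228.99

Crossword puzzle book €7.28: books and periodicals → 5.75% → €0.42
Garment alterations €36.94: personal services → 0% → €0.00
Scented candle €12.93: all other goods → 7% → €0.91
Bottle of whiskey €63.27: beer, wine and spirits, buyer-exempt → 0% → €0.00
Tablet €960.58: consumer electronics, buyer-exempt → 0% → €0.00
Six-pack IPA €13.43: beer, wine and spirits, buyer-exempt → 0% → €0.00
Bottle of rosé €19.51: beer, wine and spirits, buyer-exempt → 0% → €0.00
External SSD (1 TB) €113.72: consumer electronics, buyer-exempt → 0% → €0.00
Subtotal = €1227.66; tax = €1.33; total due = €1228.99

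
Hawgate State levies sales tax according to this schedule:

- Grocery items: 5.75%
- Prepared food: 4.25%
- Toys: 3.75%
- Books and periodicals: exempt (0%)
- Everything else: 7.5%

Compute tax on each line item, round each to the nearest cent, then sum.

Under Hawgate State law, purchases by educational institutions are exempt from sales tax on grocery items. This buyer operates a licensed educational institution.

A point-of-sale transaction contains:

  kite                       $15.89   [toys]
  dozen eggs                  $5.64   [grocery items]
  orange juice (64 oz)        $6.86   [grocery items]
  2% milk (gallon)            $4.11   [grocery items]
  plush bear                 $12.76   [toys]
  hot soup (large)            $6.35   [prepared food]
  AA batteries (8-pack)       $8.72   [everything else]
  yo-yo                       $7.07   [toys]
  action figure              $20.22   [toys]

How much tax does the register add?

Kite $15.89: toys → 3.75% → $0.60
Dozen eggs $5.64: grocery items, buyer-exempt → 0% → $0.00
Orange juice (64 oz) $6.86: grocery items, buyer-exempt → 0% → $0.00
2% milk (gallon) $4.11: grocery items, buyer-exempt → 0% → $0.00
Plush bear $12.76: toys → 3.75% → $0.48
Hot soup (large) $6.35: prepared food → 4.25% → $0.27
AA batteries (8-pack) $8.72: everything else → 7.5% → $0.65
Yo-yo $7.07: toys → 3.75% → $0.27
Action figure $20.22: toys → 3.75% → $0.76
Total tax = $0.60 + $0.48 + $0.27 + $0.65 + $0.27 + $0.76 = $3.03

$3.03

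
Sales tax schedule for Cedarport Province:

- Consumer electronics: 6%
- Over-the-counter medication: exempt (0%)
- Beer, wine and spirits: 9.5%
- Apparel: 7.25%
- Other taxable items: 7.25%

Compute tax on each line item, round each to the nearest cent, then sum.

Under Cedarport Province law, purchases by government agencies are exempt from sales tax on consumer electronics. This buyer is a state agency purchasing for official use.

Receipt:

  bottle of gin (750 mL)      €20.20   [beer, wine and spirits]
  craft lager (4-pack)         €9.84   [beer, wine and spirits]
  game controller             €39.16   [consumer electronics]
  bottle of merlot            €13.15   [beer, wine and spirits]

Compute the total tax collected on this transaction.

€4.10

Bottle of gin (750 mL) €20.20: beer, wine and spirits → 9.5% → €1.92
Craft lager (4-pack) €9.84: beer, wine and spirits → 9.5% → €0.93
Game controller €39.16: consumer electronics, buyer-exempt → 0% → €0.00
Bottle of merlot €13.15: beer, wine and spirits → 9.5% → €1.25
Total tax = €1.92 + €0.93 + €1.25 = €4.10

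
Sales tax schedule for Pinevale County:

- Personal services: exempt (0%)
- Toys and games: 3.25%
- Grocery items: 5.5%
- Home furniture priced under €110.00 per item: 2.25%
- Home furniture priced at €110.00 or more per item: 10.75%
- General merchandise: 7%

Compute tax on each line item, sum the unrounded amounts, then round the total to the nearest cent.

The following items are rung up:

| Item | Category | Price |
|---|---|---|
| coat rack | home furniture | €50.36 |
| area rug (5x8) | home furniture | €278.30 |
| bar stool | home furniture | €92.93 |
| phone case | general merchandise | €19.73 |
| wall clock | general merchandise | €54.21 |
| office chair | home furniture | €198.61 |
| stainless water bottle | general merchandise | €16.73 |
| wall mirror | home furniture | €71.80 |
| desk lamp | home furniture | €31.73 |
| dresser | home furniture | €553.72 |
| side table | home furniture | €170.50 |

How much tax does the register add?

Coat rack €50.36: home furniture, under €110.00 → 2.25% → €1.1331
Area rug (5x8) €278.30: home furniture, €110.00 or more → 10.75% → €29.91725
Bar stool €92.93: home furniture, under €110.00 → 2.25% → €2.090925
Phone case €19.73: general merchandise → 7% → €1.3811
Wall clock €54.21: general merchandise → 7% → €3.7947
Office chair €198.61: home furniture, €110.00 or more → 10.75% → €21.350575
Stainless water bottle €16.73: general merchandise → 7% → €1.1711
Wall mirror €71.80: home furniture, under €110.00 → 2.25% → €1.6155
Desk lamp €31.73: home furniture, under €110.00 → 2.25% → €0.713925
Dresser €553.72: home furniture, €110.00 or more → 10.75% → €59.5249
Side table €170.50: home furniture, €110.00 or more → 10.75% → €18.32875
Unrounded tax sum = €141.021825 → €141.02

€141.02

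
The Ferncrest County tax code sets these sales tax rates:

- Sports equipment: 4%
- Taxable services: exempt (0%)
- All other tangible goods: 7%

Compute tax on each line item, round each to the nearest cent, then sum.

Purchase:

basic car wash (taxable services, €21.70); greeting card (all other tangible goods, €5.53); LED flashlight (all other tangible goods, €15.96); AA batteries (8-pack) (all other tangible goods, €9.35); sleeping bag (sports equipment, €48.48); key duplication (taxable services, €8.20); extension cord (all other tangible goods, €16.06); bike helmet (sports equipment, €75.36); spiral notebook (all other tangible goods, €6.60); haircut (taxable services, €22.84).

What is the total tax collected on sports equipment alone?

€4.95

Sleeping bag €48.48: sports equipment → 4% → €1.94
Bike helmet €75.36: sports equipment → 4% → €3.01
Tax on sports equipment = €1.94 + €3.01 = €4.95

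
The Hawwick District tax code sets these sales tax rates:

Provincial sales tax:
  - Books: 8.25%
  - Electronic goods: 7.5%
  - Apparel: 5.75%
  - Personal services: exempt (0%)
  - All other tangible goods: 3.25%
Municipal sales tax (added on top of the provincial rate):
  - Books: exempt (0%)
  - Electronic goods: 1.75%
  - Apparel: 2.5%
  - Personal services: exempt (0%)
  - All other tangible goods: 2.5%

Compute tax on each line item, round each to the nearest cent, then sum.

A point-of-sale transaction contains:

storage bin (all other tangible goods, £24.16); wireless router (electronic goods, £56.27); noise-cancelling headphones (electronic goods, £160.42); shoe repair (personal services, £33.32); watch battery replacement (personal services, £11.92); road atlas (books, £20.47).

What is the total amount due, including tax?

£329.68

Storage bin £24.16: all other tangible goods → 3.25% + 2.5% municipal = 5.75% → £1.39
Wireless router £56.27: electronic goods → 7.5% + 1.75% municipal = 9.25% → £5.20
Noise-cancelling headphones £160.42: electronic goods → 7.5% + 1.75% municipal = 9.25% → £14.84
Shoe repair £33.32: personal services → 0% + 0% municipal = 0% → £0.00
Watch battery replacement £11.92: personal services → 0% + 0% municipal = 0% → £0.00
Road atlas £20.47: books → 8.25% + 0% municipal = 8.25% → £1.69
Subtotal = £306.56; tax = £23.12; total due = £329.68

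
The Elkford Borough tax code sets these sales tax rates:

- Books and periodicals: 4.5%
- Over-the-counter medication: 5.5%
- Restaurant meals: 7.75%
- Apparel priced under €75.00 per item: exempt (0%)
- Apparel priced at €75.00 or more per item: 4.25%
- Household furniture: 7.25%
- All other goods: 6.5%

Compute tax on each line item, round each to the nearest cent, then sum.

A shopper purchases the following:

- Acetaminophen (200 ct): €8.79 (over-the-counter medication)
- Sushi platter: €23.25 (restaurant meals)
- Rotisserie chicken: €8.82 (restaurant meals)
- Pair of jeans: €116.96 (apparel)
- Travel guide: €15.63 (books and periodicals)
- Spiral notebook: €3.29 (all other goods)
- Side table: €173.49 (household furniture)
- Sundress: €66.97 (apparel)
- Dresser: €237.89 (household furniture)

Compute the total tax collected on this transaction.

Acetaminophen (200 ct) €8.79: over-the-counter medication → 5.5% → €0.48
Sushi platter €23.25: restaurant meals → 7.75% → €1.80
Rotisserie chicken €8.82: restaurant meals → 7.75% → €0.68
Pair of jeans €116.96: apparel, €75.00 or more → 4.25% → €4.97
Travel guide €15.63: books and periodicals → 4.5% → €0.70
Spiral notebook €3.29: all other goods → 6.5% → €0.21
Side table €173.49: household furniture → 7.25% → €12.58
Sundress €66.97: apparel, under €75.00 → 0% → €0.00
Dresser €237.89: household furniture → 7.25% → €17.25
Total tax = €0.48 + €1.80 + €0.68 + €4.97 + €0.70 + €0.21 + €12.58 + €17.25 = €38.67

€38.67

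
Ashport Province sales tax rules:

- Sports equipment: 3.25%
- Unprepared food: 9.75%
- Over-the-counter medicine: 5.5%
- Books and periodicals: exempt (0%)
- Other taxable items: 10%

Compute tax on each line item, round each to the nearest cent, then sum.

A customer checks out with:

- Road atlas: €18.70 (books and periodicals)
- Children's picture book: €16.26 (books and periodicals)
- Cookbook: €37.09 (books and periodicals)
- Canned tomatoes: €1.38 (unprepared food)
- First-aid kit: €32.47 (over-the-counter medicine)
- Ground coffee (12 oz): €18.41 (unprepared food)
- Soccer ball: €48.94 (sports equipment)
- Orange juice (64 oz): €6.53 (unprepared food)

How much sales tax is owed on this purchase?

€5.94

Road atlas €18.70: books and periodicals → 0% → €0.00
Children's picture book €16.26: books and periodicals → 0% → €0.00
Cookbook €37.09: books and periodicals → 0% → €0.00
Canned tomatoes €1.38: unprepared food → 9.75% → €0.13
First-aid kit €32.47: over-the-counter medicine → 5.5% → €1.79
Ground coffee (12 oz) €18.41: unprepared food → 9.75% → €1.79
Soccer ball €48.94: sports equipment → 3.25% → €1.59
Orange juice (64 oz) €6.53: unprepared food → 9.75% → €0.64
Total tax = €0.13 + €1.79 + €1.79 + €1.59 + €0.64 = €5.94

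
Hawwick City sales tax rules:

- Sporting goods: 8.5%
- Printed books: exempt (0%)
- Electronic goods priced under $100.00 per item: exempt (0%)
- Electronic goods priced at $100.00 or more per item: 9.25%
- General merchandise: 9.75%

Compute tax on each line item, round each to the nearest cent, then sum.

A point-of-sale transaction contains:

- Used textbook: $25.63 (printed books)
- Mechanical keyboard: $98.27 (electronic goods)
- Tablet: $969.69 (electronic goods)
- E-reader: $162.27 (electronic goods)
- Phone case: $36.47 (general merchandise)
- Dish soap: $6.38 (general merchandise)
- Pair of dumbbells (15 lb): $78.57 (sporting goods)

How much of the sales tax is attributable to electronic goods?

Mechanical keyboard $98.27: electronic goods, under $100.00 → 0% → $0.00
Tablet $969.69: electronic goods, $100.00 or more → 9.25% → $89.70
E-reader $162.27: electronic goods, $100.00 or more → 9.25% → $15.01
Tax on electronic goods = $0.00 + $89.70 + $15.01 = $104.71

$104.71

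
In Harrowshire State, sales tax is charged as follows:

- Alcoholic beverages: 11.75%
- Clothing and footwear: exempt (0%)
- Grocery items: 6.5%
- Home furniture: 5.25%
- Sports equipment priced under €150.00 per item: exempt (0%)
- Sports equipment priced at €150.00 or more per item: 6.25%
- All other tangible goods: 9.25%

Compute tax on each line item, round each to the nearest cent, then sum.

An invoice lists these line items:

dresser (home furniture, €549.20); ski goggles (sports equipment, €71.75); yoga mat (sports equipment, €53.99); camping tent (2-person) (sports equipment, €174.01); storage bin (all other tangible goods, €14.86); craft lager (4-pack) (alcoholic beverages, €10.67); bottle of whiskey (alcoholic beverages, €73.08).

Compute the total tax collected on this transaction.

Dresser €549.20: home furniture → 5.25% → €28.83
Ski goggles €71.75: sports equipment, under €150.00 → 0% → €0.00
Yoga mat €53.99: sports equipment, under €150.00 → 0% → €0.00
Camping tent (2-person) €174.01: sports equipment, €150.00 or more → 6.25% → €10.88
Storage bin €14.86: all other tangible goods → 9.25% → €1.37
Craft lager (4-pack) €10.67: alcoholic beverages → 11.75% → €1.25
Bottle of whiskey €73.08: alcoholic beverages → 11.75% → €8.59
Total tax = €28.83 + €10.88 + €1.37 + €1.25 + €8.59 = €50.92

€50.92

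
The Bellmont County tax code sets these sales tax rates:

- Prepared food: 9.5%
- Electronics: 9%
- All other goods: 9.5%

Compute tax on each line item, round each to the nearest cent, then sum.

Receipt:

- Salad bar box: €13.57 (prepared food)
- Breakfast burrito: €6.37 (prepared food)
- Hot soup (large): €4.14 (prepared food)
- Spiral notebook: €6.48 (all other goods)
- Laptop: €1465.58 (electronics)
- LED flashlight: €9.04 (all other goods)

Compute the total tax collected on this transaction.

Salad bar box €13.57: prepared food → 9.5% → €1.29
Breakfast burrito €6.37: prepared food → 9.5% → €0.61
Hot soup (large) €4.14: prepared food → 9.5% → €0.39
Spiral notebook €6.48: all other goods → 9.5% → €0.62
Laptop €1465.58: electronics → 9% → €131.90
LED flashlight €9.04: all other goods → 9.5% → €0.86
Total tax = €1.29 + €0.61 + €0.39 + €0.62 + €131.90 + €0.86 = €135.67

€135.67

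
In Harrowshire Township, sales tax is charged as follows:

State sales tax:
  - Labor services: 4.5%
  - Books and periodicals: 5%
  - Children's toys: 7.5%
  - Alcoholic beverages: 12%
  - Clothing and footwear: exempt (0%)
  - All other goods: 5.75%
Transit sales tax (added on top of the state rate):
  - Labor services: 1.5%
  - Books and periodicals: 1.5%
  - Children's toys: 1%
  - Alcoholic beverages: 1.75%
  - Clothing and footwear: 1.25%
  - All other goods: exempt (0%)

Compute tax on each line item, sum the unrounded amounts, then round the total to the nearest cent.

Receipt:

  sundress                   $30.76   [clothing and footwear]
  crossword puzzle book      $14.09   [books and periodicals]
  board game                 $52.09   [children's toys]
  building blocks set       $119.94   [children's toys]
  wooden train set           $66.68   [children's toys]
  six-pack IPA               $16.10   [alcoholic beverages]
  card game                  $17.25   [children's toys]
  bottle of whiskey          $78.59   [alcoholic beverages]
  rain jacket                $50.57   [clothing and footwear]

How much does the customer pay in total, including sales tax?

Sundress $30.76: clothing and footwear → 0% + 1.25% transit = 1.25% → $0.3845
Crossword puzzle book $14.09: books and periodicals → 5% + 1.5% transit = 6.5% → $0.91585
Board game $52.09: children's toys → 7.5% + 1% transit = 8.5% → $4.42765
Building blocks set $119.94: children's toys → 7.5% + 1% transit = 8.5% → $10.1949
Wooden train set $66.68: children's toys → 7.5% + 1% transit = 8.5% → $5.6678
Six-pack IPA $16.10: alcoholic beverages → 12% + 1.75% transit = 13.75% → $2.21375
Card game $17.25: children's toys → 7.5% + 1% transit = 8.5% → $1.46625
Bottle of whiskey $78.59: alcoholic beverages → 12% + 1.75% transit = 13.75% → $10.806125
Rain jacket $50.57: clothing and footwear → 0% + 1.25% transit = 1.25% → $0.632125
Subtotal = $446.07; unrounded tax = $36.70895 → $36.71; total due = $482.78

$482.78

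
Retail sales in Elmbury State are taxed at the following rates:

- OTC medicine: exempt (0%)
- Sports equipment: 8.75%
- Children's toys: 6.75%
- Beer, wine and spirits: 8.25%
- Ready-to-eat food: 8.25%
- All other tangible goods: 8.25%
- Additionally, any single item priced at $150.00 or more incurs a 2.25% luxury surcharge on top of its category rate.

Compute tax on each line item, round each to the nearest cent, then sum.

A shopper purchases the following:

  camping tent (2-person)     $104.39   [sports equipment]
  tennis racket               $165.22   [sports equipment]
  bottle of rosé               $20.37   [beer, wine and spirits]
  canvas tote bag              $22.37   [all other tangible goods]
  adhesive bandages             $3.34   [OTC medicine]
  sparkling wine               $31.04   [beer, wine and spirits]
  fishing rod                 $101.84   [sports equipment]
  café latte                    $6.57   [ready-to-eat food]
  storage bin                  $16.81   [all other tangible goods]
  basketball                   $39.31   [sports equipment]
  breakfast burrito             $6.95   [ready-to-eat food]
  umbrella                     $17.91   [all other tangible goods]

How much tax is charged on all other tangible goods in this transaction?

$4.72

Canvas tote bag $22.37: all other tangible goods → 8.25% → $1.85
Storage bin $16.81: all other tangible goods → 8.25% → $1.39
Umbrella $17.91: all other tangible goods → 8.25% → $1.48
Tax on all other tangible goods = $1.85 + $1.39 + $1.48 = $4.72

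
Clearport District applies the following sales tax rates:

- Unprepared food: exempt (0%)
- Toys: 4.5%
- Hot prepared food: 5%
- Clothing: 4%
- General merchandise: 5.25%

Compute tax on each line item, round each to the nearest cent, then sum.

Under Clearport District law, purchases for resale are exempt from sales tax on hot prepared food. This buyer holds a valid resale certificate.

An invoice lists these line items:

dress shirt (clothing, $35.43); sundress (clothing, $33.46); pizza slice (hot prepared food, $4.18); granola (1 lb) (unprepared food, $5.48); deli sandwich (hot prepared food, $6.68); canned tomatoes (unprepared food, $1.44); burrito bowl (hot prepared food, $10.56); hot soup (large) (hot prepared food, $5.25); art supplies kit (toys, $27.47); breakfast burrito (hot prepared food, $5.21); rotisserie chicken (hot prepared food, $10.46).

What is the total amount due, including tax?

$149.62

Dress shirt $35.43: clothing → 4% → $1.42
Sundress $33.46: clothing → 4% → $1.34
Pizza slice $4.18: hot prepared food, buyer-exempt → 0% → $0.00
Granola (1 lb) $5.48: unprepared food → 0% → $0.00
Deli sandwich $6.68: hot prepared food, buyer-exempt → 0% → $0.00
Canned tomatoes $1.44: unprepared food → 0% → $0.00
Burrito bowl $10.56: hot prepared food, buyer-exempt → 0% → $0.00
Hot soup (large) $5.25: hot prepared food, buyer-exempt → 0% → $0.00
Art supplies kit $27.47: toys → 4.5% → $1.24
Breakfast burrito $5.21: hot prepared food, buyer-exempt → 0% → $0.00
Rotisserie chicken $10.46: hot prepared food, buyer-exempt → 0% → $0.00
Subtotal = $145.62; tax = $4.00; total due = $149.62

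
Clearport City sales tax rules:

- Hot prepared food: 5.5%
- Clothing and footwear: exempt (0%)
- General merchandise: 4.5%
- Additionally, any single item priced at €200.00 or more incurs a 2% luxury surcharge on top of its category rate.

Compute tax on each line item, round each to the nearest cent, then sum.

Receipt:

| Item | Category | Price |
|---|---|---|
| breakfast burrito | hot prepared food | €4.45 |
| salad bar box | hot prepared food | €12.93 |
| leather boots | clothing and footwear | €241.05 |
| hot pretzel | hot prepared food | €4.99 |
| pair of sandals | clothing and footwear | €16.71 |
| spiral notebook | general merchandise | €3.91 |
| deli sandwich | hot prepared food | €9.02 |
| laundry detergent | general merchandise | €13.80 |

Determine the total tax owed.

Breakfast burrito €4.45: hot prepared food → 5.5% → €0.24
Salad bar box €12.93: hot prepared food → 5.5% → €0.71
Leather boots €241.05: clothing and footwear → 0% + 2% surcharge = 2% → €4.82
Hot pretzel €4.99: hot prepared food → 5.5% → €0.27
Pair of sandals €16.71: clothing and footwear → 0% → €0.00
Spiral notebook €3.91: general merchandise → 4.5% → €0.18
Deli sandwich €9.02: hot prepared food → 5.5% → €0.50
Laundry detergent €13.80: general merchandise → 4.5% → €0.62
Total tax = €0.24 + €0.71 + €4.82 + €0.27 + €0.18 + €0.50 + €0.62 = €7.34

€7.34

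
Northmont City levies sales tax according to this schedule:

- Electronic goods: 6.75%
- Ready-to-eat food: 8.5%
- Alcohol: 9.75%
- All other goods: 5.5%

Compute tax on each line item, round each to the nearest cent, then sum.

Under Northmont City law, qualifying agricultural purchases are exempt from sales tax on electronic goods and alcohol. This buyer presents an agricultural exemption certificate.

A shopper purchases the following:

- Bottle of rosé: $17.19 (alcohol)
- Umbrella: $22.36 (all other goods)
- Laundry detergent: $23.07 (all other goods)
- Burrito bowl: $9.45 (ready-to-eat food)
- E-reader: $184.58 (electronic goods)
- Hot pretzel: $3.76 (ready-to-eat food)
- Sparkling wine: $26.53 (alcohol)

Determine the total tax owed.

$3.62

Bottle of rosé $17.19: alcohol, buyer-exempt → 0% → $0.00
Umbrella $22.36: all other goods → 5.5% → $1.23
Laundry detergent $23.07: all other goods → 5.5% → $1.27
Burrito bowl $9.45: ready-to-eat food → 8.5% → $0.80
E-reader $184.58: electronic goods, buyer-exempt → 0% → $0.00
Hot pretzel $3.76: ready-to-eat food → 8.5% → $0.32
Sparkling wine $26.53: alcohol, buyer-exempt → 0% → $0.00
Total tax = $1.23 + $1.27 + $0.80 + $0.32 = $3.62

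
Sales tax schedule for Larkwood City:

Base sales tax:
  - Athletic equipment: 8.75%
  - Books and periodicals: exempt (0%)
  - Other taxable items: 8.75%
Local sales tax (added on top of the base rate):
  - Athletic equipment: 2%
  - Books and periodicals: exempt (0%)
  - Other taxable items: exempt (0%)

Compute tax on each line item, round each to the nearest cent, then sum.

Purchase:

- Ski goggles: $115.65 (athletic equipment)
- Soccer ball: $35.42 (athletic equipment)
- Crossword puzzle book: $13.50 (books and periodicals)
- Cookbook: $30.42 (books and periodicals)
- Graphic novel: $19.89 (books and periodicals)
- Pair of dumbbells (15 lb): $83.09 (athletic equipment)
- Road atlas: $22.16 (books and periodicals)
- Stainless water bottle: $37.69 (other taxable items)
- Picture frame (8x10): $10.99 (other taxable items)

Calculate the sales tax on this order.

$29.43

Ski goggles $115.65: athletic equipment → 8.75% + 2% local = 10.75% → $12.43
Soccer ball $35.42: athletic equipment → 8.75% + 2% local = 10.75% → $3.81
Crossword puzzle book $13.50: books and periodicals → 0% + 0% local = 0% → $0.00
Cookbook $30.42: books and periodicals → 0% + 0% local = 0% → $0.00
Graphic novel $19.89: books and periodicals → 0% + 0% local = 0% → $0.00
Pair of dumbbells (15 lb) $83.09: athletic equipment → 8.75% + 2% local = 10.75% → $8.93
Road atlas $22.16: books and periodicals → 0% + 0% local = 0% → $0.00
Stainless water bottle $37.69: other taxable items → 8.75% + 0% local = 8.75% → $3.30
Picture frame (8x10) $10.99: other taxable items → 8.75% + 0% local = 8.75% → $0.96
Total tax = $12.43 + $3.81 + $8.93 + $3.30 + $0.96 = $29.43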